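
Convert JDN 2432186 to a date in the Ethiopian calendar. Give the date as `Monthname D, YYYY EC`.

Tahsas 22, 1939 EC

The Gregorian equivalent of JDN 2432186 is 31 December 1946.
In the Ethiopian calendar that day is Tahsas 22, 1939 EC.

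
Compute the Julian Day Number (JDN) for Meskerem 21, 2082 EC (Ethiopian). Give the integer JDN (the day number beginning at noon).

2484326

In the Gregorian calendar the same day is 1 October 2089.
JDN 2451545 is 1 January 2000 CE (Gregorian); the target day is +32781 days from there, so JDN = 2484326.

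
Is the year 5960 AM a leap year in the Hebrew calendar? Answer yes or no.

Hebrew year 5960 is year 13 of its 19-year Metonic cycle; leap years are at positions 3, 6, 8, 11, 14, 17, 19, so it is a common year (12 months).

no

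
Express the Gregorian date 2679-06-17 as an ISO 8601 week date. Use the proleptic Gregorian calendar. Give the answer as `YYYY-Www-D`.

2679-W25-2

The weekday is Tuesday (ISO weekday 2).
That Tuesday belongs to ISO week 25 of ISO year 2679.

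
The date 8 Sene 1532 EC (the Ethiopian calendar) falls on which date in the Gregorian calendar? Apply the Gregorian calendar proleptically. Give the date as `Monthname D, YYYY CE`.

June 12, 1540 CE

Both dates share Julian Day Number 2283696; in the Gregorian calendar that is 12 June 1540 CE.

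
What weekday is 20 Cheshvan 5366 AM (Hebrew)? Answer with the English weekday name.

Tuesday

Equivalently 1 November 1605 Gregorian, JDN 2307579.
Since JDN mod 7 = 1 (0 = Monday), the day is Tuesday.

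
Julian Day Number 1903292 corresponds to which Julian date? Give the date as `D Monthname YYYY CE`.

6 December 498 CE

The proleptic Gregorian equivalent of JDN 1903292 is 7 December 498.
In the Julian calendar that day is 6 December 498 CE.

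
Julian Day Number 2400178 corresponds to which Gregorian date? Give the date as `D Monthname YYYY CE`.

13 May 1859 CE

JDN 2451545 is 1 Jan 2000; 2400178 is −51367 days from there.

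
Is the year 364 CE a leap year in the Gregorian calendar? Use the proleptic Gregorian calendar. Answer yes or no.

364 is divisible by 4 and not by 100, so it is a leap year.

yes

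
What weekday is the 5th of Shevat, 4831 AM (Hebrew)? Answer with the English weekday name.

Sunday

In the proleptic Gregorian calendar this is 15 January 1071 (JDN 2112249).
Since JDN mod 7 = 6 (0 = Monday), the day is Sunday.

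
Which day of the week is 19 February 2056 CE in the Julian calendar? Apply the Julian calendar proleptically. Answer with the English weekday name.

Friday

This is JDN 2472061 (3 March 2056 Gregorian).
2472061 ≡ 4 (mod 7); counting from Monday = 0 gives Friday.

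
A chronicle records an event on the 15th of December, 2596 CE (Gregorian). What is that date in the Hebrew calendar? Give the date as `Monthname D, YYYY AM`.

Tevet 4, 6357 AM

Both dates share Julian Day Number 2669579; in the Hebrew calendar that is 4 Tevet 6357 AM.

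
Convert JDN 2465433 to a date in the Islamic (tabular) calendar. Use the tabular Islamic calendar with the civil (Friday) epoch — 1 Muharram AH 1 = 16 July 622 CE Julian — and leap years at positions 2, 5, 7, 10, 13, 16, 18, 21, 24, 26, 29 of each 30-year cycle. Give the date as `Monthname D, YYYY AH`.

The Gregorian equivalent of JDN 2465433 is 9 January 2038.
In the tabular Islamic calendar that day is Dhu al-Hijjah 2, 1459 AH.

Dhu al-Hijjah 2, 1459 AH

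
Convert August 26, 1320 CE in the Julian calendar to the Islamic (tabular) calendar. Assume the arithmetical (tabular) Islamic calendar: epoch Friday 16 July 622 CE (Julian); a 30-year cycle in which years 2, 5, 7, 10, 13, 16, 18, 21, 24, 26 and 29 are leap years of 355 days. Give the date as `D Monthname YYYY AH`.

20 Rajab 720 AH

The source date corresponds to 3 September 1320 in the proleptic Gregorian calendar (JDN 2203426).
That day falls on 20 Rajab 720 AH in the tabular Islamic calendar.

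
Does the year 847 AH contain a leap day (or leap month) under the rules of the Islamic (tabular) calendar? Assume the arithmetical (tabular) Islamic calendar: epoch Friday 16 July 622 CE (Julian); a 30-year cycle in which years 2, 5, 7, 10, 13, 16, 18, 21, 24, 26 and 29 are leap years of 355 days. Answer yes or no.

yes

Year 847 AH is year 7 of its 30-year cycle; leap positions are 2, 5, 7, 10, 13, 16, 18, 21, 24, 26, 29, so it is a leap year (355 days).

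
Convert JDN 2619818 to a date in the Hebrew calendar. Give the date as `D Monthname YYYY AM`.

3 Tishrei 6221 AM

The Gregorian equivalent of JDN 2619818 is 18 September 2460.
In the Hebrew calendar that day is 3 Tishrei 6221 AM.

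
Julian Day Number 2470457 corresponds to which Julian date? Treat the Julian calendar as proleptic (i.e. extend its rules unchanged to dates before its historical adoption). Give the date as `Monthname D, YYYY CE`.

September 29, 2051 CE

The Gregorian equivalent of JDN 2470457 is 12 October 2051.
In the Julian calendar that day is September 29, 2051 CE.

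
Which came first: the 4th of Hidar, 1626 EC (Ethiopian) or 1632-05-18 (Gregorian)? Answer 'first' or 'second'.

second

Converting both to JDN: 2317815 vs 2317274; the smaller is the second.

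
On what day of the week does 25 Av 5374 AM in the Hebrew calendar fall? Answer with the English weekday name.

Equivalently 31 July 1614 Gregorian, JDN 2310773.
JDN 2310773 mod 7 = 3, and JDN 0 was a Monday, so this is a Thursday.

Thursday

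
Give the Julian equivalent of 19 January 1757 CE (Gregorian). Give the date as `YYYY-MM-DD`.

The Julian–Gregorian offset here is 11 days (Julian trailing).
19 January 1757 Gregorian − 11 days → 8 January 1757 Julian.

1757-01-08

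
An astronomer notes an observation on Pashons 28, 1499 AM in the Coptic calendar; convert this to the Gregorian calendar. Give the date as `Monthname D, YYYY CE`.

June 3, 1783 CE

Julian Day Number of the source date = 2372441.
Converting JDN 2372441 to the Gregorian calendar gives 3 June 1783 CE.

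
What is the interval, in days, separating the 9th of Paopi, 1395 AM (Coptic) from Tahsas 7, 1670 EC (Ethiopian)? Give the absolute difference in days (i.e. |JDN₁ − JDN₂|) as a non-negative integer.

307

JDN of the first date = 2334226.
JDN of the second date = 2333919.
|2333919 − 2334226| = 307.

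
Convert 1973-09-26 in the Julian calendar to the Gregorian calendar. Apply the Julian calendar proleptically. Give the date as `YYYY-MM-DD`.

For dates in this range the Gregorian date is 13 days ahead of the Julian.
26 September 1973 Julian + 13 days → 9 October 1973 Gregorian.

1973-10-09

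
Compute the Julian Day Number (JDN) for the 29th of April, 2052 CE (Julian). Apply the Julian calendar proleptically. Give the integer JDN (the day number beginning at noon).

2470670

In the Gregorian calendar the same day is 12 May 2052.
JDN 2451545 is 1 January 2000 CE (Gregorian); the target day is +19125 days from there, so JDN = 2470670.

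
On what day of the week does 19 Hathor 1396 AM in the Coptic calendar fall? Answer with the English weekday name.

Sunday

In the Gregorian calendar this is 26 November 1679 (JDN 2334632).
2334632 ≡ 6 (mod 7); counting from Monday = 0 gives Sunday.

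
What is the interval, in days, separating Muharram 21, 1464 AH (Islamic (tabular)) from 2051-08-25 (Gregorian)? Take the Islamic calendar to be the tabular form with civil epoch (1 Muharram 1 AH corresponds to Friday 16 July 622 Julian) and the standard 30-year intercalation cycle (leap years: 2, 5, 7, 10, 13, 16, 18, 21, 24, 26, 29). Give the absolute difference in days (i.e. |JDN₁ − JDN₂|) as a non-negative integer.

3511

First date → JDN 2466898; second date → JDN 2470409.
The interval is |2466898 − 2470409| = 3511 days.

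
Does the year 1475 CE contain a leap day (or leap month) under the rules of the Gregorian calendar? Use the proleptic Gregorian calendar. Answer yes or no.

no

1475 is not divisible by 4, so it is a common year.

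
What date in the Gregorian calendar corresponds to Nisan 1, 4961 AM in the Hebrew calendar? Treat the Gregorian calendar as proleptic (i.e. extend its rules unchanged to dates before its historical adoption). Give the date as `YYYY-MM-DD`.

Both dates share Julian Day Number 2159790; in the Gregorian calendar that is 15 March 1201 CE.

1201-03-15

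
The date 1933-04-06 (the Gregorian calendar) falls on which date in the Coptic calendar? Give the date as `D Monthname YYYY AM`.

Julian Day Number of the source date = 2427169.
Converting JDN 2427169 to the Coptic calendar gives 28 Paremhat 1649 AM.

28 Paremhat 1649 AM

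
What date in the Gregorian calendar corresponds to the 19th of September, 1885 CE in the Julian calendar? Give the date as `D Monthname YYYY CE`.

At this point the Julian calendar is 12 days behind the Gregorian.
19 September 1885 Julian + 12 days → 1 October 1885 Gregorian.

1 October 1885 CE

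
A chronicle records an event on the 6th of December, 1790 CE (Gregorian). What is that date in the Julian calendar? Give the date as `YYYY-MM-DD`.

1790-11-25

At this point the Julian calendar is 11 days behind the Gregorian.
6 December 1790 Gregorian − 11 days → 25 November 1790 Julian.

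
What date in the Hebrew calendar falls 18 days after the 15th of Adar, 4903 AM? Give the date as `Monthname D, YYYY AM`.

JDN of the 15th of Adar, 4903 AM = 2138600.
2138600 + 18 = 2138618.
JDN 2138618 in the Hebrew calendar is Nisan 4, 4903 AM.

Nisan 4, 4903 AM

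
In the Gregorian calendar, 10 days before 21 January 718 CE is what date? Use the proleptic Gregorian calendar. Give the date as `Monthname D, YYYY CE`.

Counting 10 days back from JDN 1983324 reaches JDN 1983314, which is January 11, 718 CE.

January 11, 718 CE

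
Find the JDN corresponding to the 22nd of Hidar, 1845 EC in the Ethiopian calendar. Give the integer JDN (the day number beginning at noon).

In the Gregorian calendar the same day is 30 November 1852.
JDN 2400001 is 17 November 1858 CE (Gregorian), MJD 0; the target day is −2178 days from there, so JDN = 2397823.

2397823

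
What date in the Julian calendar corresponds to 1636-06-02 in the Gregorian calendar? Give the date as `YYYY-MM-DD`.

1636-05-23

For dates in this range the Gregorian date is 10 days ahead of the Julian.
2 June 1636 Gregorian − 10 days → 23 May 1636 Julian.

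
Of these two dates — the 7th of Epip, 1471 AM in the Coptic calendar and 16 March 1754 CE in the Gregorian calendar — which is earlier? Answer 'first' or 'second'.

second

Converting both to JDN: 2362253 vs 2361770; the smaller is the second.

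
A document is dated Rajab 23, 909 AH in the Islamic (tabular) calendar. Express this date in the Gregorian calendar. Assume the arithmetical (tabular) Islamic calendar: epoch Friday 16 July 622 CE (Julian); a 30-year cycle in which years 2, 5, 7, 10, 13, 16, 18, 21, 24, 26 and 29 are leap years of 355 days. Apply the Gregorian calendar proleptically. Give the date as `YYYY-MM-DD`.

Julian Day Number of the source date = 2270404.
Converting JDN 2270404 to the Gregorian calendar gives 21 January 1504 CE.

1504-01-21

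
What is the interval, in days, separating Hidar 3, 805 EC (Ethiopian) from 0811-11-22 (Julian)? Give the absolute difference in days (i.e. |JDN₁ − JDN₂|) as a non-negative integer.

343

First date → JDN 2017944; second date → JDN 2017601.
The interval is |2017944 − 2017601| = 343 days.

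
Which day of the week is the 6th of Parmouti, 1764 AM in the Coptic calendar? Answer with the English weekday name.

Tuesday

Equivalently 14 April 2048 Gregorian, JDN 2469181.
JDN 2469181 mod 7 = 1, and JDN 0 was a Monday, so this is a Tuesday.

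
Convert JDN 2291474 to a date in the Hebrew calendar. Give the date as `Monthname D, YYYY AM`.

Tishrei 8, 5322 AM

The proleptic Gregorian equivalent of JDN 2291474 is 28 September 1561.
In the Hebrew calendar that day is Tishrei 8, 5322 AM.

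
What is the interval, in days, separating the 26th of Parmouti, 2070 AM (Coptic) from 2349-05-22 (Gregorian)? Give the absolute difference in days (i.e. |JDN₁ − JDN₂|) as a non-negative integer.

1811

First date → JDN 2580967; second date → JDN 2579156.
The interval is |2580967 − 2579156| = 1811 days.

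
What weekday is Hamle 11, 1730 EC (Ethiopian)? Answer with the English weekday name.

This is JDN 2356048 (16 July 1738 Gregorian).
2356048 ≡ 2 (mod 7); counting from Monday = 0 gives Wednesday.

Wednesday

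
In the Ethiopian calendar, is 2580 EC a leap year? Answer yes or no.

2580 mod 4 = 0; in the Ethiopian calendar a year is leap when year mod 4 = 3, so it is a common year.

no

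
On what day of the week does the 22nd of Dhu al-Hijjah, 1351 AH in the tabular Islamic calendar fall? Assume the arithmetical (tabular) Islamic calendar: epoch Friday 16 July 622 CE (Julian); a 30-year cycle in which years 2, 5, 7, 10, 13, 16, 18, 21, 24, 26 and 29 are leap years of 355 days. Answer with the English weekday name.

Tuesday

This is JDN 2427181 (18 April 1933 Gregorian).
Since JDN mod 7 = 1 (0 = Monday), the day is Tuesday.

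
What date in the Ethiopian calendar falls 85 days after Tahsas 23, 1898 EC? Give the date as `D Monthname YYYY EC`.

JDN of Tahsas 23, 1898 EC = 2417212.
2417212 + 85 = 2417297.
JDN 2417297 in the Ethiopian calendar is 18 Megabit 1898 EC.

18 Megabit 1898 EC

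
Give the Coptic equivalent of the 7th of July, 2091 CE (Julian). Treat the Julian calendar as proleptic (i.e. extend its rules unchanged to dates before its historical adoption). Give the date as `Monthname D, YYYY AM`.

Epip 13, 1807 AM

Both dates share Julian Day Number 2484983; in the Coptic calendar that is 13 Epip 1807 AM.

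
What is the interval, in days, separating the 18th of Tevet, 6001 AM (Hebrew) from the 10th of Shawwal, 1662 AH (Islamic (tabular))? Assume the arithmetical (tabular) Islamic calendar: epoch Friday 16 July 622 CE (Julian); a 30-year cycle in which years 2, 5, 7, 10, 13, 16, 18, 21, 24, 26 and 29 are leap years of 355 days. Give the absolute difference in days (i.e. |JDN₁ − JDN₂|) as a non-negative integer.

2252

JDN of the first date = 2539570.
JDN of the second date = 2537318.
|2537318 − 2539570| = 2252.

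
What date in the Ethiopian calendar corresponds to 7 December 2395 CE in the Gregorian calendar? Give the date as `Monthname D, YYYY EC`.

Both dates share Julian Day Number 2596156; in the Ethiopian calendar that is 24 Hidar 2388 EC.

Hidar 24, 2388 EC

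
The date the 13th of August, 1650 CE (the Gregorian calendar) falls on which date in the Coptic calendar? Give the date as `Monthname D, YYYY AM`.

Both dates share Julian Day Number 2323935; in the Coptic calendar that is 10 Mesori 1366 AM.

Mesori 10, 1366 AM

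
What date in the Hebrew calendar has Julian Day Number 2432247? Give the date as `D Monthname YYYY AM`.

10 Adar 5707 AM

JDN 2432247 is 2 March 1947 in the Gregorian calendar.
In the Hebrew calendar that day is 10 Adar 5707 AM.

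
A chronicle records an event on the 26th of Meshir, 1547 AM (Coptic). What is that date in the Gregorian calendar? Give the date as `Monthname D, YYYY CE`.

Julian Day Number of the source date = 2389881.
Converting JDN 2389881 to the Gregorian calendar gives 4 March 1831 CE.

March 4, 1831 CE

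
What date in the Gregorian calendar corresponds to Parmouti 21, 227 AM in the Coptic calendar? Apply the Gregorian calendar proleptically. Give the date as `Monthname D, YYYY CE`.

Both dates share Julian Day Number 1907806; in the Gregorian calendar that is 18 April 511 CE.

April 18, 511 CE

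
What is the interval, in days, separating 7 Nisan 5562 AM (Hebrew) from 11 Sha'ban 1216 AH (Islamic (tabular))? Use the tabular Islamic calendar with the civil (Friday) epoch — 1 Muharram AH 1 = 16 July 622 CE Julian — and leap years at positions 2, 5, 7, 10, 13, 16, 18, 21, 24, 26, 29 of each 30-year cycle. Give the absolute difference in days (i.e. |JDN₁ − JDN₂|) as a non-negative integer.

JDN of the first date = 2379325.
JDN of the second date = 2379212.
|2379212 − 2379325| = 113.

113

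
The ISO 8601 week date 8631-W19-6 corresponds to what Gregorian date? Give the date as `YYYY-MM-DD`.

8631-05-14

ISO week 1 of 8631 is the week containing the first Thursday of 8631.
Week 19, day 6 (Saturday) lands on 8631-05-14.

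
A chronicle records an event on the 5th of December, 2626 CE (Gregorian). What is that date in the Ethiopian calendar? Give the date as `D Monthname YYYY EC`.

21 Hidar 2619 EC

Both dates share Julian Day Number 2680525; in the Ethiopian calendar that is 21 Hidar 2619 EC.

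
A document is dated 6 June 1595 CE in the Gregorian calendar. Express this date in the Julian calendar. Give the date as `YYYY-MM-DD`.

The Julian–Gregorian offset here is 10 days (Julian trailing).
6 June 1595 Gregorian − 10 days → 27 May 1595 Julian.

1595-05-27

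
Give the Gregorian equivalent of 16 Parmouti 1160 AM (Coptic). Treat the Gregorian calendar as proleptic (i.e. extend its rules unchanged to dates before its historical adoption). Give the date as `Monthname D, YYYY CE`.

Both dates share Julian Day Number 2248580; in the Gregorian calendar that is 20 April 1444 CE.

April 20, 1444 CE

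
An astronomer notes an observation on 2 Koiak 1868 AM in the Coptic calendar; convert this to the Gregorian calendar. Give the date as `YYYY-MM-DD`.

2151-12-13

Julian Day Number of the source date = 2507043.
Converting JDN 2507043 to the Gregorian calendar gives 13 December 2151 CE.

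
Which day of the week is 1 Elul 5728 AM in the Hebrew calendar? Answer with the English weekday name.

Equivalently 25 August 1968 Gregorian, JDN 2440094.
JDN 2440094 mod 7 = 6, and JDN 0 was a Monday, so this is a Sunday.

Sunday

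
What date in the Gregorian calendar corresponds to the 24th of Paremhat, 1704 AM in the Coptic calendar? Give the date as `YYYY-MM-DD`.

1988-04-02

Both dates share Julian Day Number 2447254; in the Gregorian calendar that is 2 April 1988 CE.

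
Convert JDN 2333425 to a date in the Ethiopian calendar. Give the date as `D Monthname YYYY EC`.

JDN 2333425 is 6 August 1676 in the Gregorian calendar.
In the Ethiopian calendar that day is 3 Nehase 1668 EC.

3 Nehase 1668 EC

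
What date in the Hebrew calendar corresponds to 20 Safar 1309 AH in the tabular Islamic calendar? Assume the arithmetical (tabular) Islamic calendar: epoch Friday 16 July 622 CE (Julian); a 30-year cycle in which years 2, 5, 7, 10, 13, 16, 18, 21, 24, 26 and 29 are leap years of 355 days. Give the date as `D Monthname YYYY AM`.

22 Elul 5651 AM

Julian Day Number of the source date = 2412001.
Converting JDN 2412001 to the Hebrew calendar gives 22 Elul 5651 AM.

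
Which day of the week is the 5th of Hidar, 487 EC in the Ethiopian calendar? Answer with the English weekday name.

Tuesday

This is JDN 1901796 (2 November 494 Gregorian).
JDN 1901796 mod 7 = 1, and JDN 0 was a Monday, so this is a Tuesday.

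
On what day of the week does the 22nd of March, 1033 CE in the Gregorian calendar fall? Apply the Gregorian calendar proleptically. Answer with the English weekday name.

Friday

JDN 2098436 mod 7 = 4, and JDN 0 was a Monday, so this is a Friday.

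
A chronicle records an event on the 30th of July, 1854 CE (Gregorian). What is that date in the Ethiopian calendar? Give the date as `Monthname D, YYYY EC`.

Hamle 24, 1846 EC

Julian Day Number of the source date = 2398430.
Converting JDN 2398430 to the Ethiopian calendar gives 24 Hamle 1846 EC.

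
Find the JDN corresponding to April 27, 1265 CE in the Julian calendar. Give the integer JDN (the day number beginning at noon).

2183216

In the proleptic Gregorian calendar the same day is 4 May 1265.
JDN 2451545 is 1 January 2000 CE (Gregorian); the target day is −268329 days from there, so JDN = 2183216.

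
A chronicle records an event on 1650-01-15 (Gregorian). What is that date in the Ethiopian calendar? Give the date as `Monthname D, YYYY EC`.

Julian Day Number of the source date = 2323725.
Converting JDN 2323725 to the Ethiopian calendar gives 10 Tir 1642 EC.

Tir 10, 1642 EC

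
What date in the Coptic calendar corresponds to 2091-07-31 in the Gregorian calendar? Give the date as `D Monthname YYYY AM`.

Both dates share Julian Day Number 2484994; in the Coptic calendar that is 24 Epip 1807 AM.

24 Epip 1807 AM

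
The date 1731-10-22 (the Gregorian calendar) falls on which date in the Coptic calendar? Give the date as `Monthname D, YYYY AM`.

Paopi 13, 1448 AM

Both dates share Julian Day Number 2353589; in the Coptic calendar that is 13 Paopi 1448 AM.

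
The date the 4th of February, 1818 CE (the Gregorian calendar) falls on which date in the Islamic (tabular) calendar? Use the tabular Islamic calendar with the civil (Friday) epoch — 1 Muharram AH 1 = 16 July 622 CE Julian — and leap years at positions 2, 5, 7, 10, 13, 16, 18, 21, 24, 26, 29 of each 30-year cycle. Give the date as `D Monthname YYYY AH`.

Both dates share Julian Day Number 2385105; in the tabular Islamic calendar that is 27 Rabi' al-Awwal 1233 AH.

27 Rabi' al-Awwal 1233 AH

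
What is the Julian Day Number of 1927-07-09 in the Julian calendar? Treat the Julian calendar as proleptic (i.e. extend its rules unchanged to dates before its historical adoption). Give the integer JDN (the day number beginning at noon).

2425084

In the Gregorian calendar the same day is 22 July 1927.
JDN 2451545 is 1 January 2000 CE (Gregorian); the target day is −26461 days from there, so JDN = 2425084.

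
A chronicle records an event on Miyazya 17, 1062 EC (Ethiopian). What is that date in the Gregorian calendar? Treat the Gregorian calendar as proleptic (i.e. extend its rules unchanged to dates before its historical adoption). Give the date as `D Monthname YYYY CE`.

18 April 1070 CE

Both dates share Julian Day Number 2111977; in the Gregorian calendar that is 18 April 1070 CE.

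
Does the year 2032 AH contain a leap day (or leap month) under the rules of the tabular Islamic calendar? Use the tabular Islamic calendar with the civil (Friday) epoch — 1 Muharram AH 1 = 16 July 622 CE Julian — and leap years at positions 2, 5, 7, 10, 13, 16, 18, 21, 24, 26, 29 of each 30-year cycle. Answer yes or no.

Year 2032 AH is year 22 of its 30-year cycle; leap positions are 2, 5, 7, 10, 13, 16, 18, 21, 24, 26, 29, so it is a common year (354 days).

no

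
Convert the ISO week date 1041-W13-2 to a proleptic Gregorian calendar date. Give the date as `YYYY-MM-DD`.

1041-03-30

ISO week 1 of 1041 is the week containing the first Thursday of 1041.
Week 13, day 2 (Tuesday) lands on 1041-03-30.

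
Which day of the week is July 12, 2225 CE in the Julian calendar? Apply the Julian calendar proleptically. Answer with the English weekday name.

In the Gregorian calendar this is 27 July 2225 (JDN 2533932).
2533932 ≡ 2 (mod 7); counting from Monday = 0 gives Wednesday.

Wednesday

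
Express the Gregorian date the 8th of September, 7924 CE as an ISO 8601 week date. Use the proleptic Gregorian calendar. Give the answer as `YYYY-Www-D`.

The weekday is Monday (ISO weekday 1).
That Monday belongs to ISO week 37 of ISO year 7924.

7924-W37-1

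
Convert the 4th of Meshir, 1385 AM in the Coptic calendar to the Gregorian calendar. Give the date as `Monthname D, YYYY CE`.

February 8, 1669 CE

Julian Day Number of the source date = 2330689.
Converting JDN 2330689 to the Gregorian calendar gives 8 February 1669 CE.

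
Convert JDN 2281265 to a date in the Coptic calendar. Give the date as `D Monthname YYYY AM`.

9 Paopi 1250 AM

The proleptic Gregorian equivalent of JDN 2281265 is 16 October 1533.
In the Coptic calendar that day is 9 Paopi 1250 AM.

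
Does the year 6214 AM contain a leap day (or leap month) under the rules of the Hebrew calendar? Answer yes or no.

Hebrew year 6214 is year 1 of its 19-year Metonic cycle; leap years are at positions 3, 6, 8, 11, 14, 17, 19, so it is a common year (12 months).

no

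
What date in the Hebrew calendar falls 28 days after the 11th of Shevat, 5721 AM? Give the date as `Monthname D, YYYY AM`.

The starting date is JDN 2437328; 2437328 + 28 = 2437356.
JDN 2437356 corresponds to Adar 9, 5721 AM.

Adar 9, 5721 AM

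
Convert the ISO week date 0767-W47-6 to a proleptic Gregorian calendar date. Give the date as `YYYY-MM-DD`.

ISO week 1 of 767 is the week containing the first Thursday of 767.
Week 47, day 6 (Saturday) lands on 0767-11-25.

0767-11-25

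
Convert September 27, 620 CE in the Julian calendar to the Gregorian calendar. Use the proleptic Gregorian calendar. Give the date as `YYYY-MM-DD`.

For dates in this range the Gregorian date is 3 days ahead of the Julian.
27 September 620 Julian + 3 days → 30 September 620 Gregorian.

0620-09-30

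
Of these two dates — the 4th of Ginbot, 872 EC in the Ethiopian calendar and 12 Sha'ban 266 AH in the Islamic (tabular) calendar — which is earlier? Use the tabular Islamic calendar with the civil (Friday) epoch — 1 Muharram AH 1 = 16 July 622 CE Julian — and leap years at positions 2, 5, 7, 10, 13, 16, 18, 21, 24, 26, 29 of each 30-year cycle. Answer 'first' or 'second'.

The two dates have Julian Day Numbers 2042597 and 2042565 respectively.
Since 2042565 < 2042597, the second date comes first.

second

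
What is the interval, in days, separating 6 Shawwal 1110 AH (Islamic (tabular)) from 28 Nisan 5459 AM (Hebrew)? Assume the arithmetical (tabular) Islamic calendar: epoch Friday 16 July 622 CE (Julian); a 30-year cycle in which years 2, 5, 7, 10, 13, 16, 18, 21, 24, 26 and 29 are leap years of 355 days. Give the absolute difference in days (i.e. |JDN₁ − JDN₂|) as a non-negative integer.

20

First date → JDN 2341704; second date → JDN 2341724.
The interval is |2341704 − 2341724| = 20 days.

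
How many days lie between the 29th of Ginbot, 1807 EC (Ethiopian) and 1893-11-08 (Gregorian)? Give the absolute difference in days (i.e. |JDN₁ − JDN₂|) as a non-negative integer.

28646

JDN of the first date = 2384130.
JDN of the second date = 2412776.
|2412776 − 2384130| = 28646.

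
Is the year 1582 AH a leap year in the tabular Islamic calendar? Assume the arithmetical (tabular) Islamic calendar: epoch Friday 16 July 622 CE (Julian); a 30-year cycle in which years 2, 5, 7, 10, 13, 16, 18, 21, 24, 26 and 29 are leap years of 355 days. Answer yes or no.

no

Year 1582 AH is year 22 of its 30-year cycle; leap positions are 2, 5, 7, 10, 13, 16, 18, 21, 24, 26, 29, so it is a common year (354 days).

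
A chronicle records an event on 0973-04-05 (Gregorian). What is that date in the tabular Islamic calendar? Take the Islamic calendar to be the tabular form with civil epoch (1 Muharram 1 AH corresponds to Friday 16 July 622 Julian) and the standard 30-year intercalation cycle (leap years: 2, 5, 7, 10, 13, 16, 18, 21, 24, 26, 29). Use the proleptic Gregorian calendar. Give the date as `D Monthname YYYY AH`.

Both dates share Julian Day Number 2076536; in the tabular Islamic calendar that is 23 Jumada al-Thani 362 AH.

23 Jumada al-Thani 362 AH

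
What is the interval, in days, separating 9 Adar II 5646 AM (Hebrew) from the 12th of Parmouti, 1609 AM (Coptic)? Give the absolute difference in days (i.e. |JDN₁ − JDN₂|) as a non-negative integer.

JDN of the first date = 2409982.
JDN of the second date = 2412573.
|2412573 − 2409982| = 2591.

2591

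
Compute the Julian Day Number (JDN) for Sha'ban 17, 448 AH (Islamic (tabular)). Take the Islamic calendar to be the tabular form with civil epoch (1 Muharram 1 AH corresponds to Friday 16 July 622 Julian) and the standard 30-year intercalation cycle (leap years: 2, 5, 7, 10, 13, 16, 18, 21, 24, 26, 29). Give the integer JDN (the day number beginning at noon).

Equivalently 5 November 1056 (proleptic Gregorian).
JDN 2451545 is 1 January 2000 CE (Gregorian); the target day is −344480 days from there, so JDN = 2107065.

2107065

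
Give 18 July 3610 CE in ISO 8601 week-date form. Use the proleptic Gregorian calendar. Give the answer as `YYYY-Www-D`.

The weekday is Sunday (ISO weekday 7).
That Sunday belongs to ISO week 28 of ISO year 3610.

3610-W28-7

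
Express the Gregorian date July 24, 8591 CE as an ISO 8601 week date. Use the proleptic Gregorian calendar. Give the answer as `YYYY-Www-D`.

The weekday is Sunday (ISO weekday 7).
That Sunday belongs to ISO week 29 of ISO year 8591.

8591-W29-7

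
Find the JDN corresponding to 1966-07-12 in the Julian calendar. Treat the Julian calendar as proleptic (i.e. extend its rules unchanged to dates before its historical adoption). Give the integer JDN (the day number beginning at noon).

Equivalently 25 July 1966 (Gregorian).
JDN 2299161 is 15 October 1582 CE (Gregorian); the target day is +140171 days from there, so JDN = 2439332.

2439332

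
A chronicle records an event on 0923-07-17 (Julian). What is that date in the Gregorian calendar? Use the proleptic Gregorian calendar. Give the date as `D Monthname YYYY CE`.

22 July 923 CE

The Julian–Gregorian offset here is 5 days (Julian trailing).
17 July 923 Julian + 5 days → 22 July 923 Gregorian.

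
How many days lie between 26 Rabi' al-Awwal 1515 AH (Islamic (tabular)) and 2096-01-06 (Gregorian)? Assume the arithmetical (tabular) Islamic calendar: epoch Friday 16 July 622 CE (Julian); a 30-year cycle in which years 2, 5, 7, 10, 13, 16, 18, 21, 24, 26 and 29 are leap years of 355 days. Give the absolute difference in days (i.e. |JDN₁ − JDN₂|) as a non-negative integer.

1579

First date → JDN 2485035; second date → JDN 2486614.
The interval is |2485035 − 2486614| = 1579 days.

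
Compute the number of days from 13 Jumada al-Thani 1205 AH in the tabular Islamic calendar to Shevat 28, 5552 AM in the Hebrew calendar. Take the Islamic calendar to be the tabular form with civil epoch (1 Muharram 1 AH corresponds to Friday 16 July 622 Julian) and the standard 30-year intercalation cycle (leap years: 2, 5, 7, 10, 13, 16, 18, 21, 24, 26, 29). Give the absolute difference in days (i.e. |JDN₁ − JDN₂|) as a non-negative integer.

First date → JDN 2375257; second date → JDN 2375626.
The interval is |2375257 − 2375626| = 369 days.

369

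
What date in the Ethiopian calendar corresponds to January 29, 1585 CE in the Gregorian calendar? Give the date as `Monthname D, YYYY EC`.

Tir 24, 1577 EC

Julian Day Number of the source date = 2299998.
Converting JDN 2299998 to the Ethiopian calendar gives 24 Tir 1577 EC.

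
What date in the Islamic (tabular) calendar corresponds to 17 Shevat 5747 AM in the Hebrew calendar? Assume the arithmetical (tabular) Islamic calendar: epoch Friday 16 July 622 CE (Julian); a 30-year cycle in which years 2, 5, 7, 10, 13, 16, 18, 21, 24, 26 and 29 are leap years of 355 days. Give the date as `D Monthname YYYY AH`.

Both dates share Julian Day Number 2446843; in the tabular Islamic calendar that is 16 Jumada al-Thani 1407 AH.

16 Jumada al-Thani 1407 AH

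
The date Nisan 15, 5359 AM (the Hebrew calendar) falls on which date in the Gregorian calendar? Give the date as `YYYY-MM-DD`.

Julian Day Number of the source date = 2305182.
Converting JDN 2305182 to the Gregorian calendar gives 10 April 1599 CE.

1599-04-10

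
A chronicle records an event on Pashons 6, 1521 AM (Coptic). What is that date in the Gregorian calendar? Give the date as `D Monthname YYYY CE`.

Julian Day Number of the source date = 2380455.
Converting JDN 2380455 to the Gregorian calendar gives 13 May 1805 CE.

13 May 1805 CE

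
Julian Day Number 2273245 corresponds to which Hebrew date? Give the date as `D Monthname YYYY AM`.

JDN 2273245 is 1 November 1511 in the proleptic Gregorian calendar.
In the Hebrew calendar that day is 30 Tishrei 5272 AM.

30 Tishrei 5272 AM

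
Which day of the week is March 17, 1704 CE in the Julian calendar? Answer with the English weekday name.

Friday

In the Gregorian calendar this is 28 March 1704 (JDN 2343520).
JDN 2343520 mod 7 = 4, and JDN 0 was a Monday, so this is a Friday.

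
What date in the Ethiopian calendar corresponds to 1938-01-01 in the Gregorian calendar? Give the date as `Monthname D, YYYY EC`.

Tahsas 23, 1930 EC

Both dates share Julian Day Number 2428900; in the Ethiopian calendar that is 23 Tahsas 1930 EC.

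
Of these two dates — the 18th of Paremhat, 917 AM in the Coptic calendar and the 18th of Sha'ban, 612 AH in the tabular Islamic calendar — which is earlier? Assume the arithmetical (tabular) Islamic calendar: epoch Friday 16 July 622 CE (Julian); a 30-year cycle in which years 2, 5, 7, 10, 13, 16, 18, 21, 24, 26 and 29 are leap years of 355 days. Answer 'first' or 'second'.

first

Converting both to JDN: 2159796 vs 2165182; the smaller is the first.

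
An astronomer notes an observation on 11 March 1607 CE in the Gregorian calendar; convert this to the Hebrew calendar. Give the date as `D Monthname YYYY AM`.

12 Adar 5367 AM

Both dates share Julian Day Number 2308074; in the Hebrew calendar that is 12 Adar 5367 AM.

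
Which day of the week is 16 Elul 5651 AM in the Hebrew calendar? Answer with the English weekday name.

In the Gregorian calendar this is 19 September 1891 (JDN 2411995).
2411995 ≡ 5 (mod 7); counting from Monday = 0 gives Saturday.

Saturday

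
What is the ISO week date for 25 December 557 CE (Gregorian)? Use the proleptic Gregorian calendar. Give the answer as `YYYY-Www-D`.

The weekday is Sunday (ISO weekday 7).
That Sunday belongs to ISO week 51 of ISO year 557.

0557-W51-7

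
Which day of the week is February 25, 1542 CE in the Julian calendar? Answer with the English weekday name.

Equivalently 7 March 1542 Gregorian, JDN 2284329.
Since JDN mod 7 = 5 (0 = Monday), the day is Saturday.

Saturday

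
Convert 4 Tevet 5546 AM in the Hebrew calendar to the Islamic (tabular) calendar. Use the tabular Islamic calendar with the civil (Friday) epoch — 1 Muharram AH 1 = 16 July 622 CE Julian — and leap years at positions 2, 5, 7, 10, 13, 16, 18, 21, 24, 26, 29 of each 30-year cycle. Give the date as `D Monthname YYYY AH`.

2 Safar 1200 AH

Both dates share Julian Day Number 2373357; in the tabular Islamic calendar that is 2 Safar 1200 AH.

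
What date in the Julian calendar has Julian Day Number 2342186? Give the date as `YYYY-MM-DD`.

1700-07-22

JDN 2342186 is 2 August 1700 in the Gregorian calendar.
In the Julian calendar that day is 1700-07-22.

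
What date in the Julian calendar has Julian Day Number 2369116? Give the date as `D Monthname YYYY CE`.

15 April 1774 CE

JDN 2369116 is 26 April 1774 in the Gregorian calendar.
In the Julian calendar that day is 15 April 1774 CE.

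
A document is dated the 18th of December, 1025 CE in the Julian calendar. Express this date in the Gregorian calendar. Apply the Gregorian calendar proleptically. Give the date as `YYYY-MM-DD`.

At this point the Julian calendar is 6 days behind the Gregorian.
18 December 1025 Julian + 6 days → 24 December 1025 Gregorian.

1025-12-24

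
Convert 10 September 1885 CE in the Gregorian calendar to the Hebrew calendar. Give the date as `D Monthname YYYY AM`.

1 Tishrei 5646 AM

Julian Day Number of the source date = 2409795.
Converting JDN 2409795 to the Hebrew calendar gives 1 Tishrei 5646 AM.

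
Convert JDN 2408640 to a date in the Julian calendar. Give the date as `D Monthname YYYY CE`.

1 July 1882 CE

JDN 2408640 is 13 July 1882 in the Gregorian calendar.
In the Julian calendar that day is 1 July 1882 CE.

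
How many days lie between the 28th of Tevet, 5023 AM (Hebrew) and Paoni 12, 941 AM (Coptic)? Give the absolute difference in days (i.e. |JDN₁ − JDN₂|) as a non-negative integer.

JDN of the first date = 2182379.
JDN of the second date = 2168646.
|2168646 − 2182379| = 13733.

13733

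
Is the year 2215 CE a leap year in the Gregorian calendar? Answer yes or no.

no

2215 is not divisible by 4, so it is a common year.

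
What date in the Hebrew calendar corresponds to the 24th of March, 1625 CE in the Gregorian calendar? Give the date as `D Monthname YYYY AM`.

15 Adar II 5385 AM

Julian Day Number of the source date = 2314662.
Converting JDN 2314662 to the Hebrew calendar gives 15 Adar II 5385 AM.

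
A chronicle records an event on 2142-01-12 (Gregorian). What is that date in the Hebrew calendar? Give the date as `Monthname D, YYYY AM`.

Tevet 15, 5902 AM

Both dates share Julian Day Number 2503421; in the Hebrew calendar that is 15 Tevet 5902 AM.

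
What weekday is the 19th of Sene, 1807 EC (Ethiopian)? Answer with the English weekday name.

Sunday

Equivalently 25 June 1815 Gregorian, JDN 2384150.
JDN 2384150 mod 7 = 6, and JDN 0 was a Monday, so this is a Sunday.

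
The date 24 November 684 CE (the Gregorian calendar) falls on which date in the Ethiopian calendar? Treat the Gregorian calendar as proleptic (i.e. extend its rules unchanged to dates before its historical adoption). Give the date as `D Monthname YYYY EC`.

25 Hidar 677 EC

Julian Day Number of the source date = 1971214.
Converting JDN 1971214 to the Ethiopian calendar gives 25 Hidar 677 EC.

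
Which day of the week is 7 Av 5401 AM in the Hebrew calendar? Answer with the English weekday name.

This is JDN 2320618 (14 July 1641 Gregorian).
JDN 2320618 mod 7 = 6, and JDN 0 was a Monday, so this is a Sunday.

Sunday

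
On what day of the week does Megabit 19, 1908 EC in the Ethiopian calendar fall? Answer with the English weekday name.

Tuesday

In the Gregorian calendar this is 28 March 1916 (JDN 2420951).
JDN 2420951 mod 7 = 1, and JDN 0 was a Monday, so this is a Tuesday.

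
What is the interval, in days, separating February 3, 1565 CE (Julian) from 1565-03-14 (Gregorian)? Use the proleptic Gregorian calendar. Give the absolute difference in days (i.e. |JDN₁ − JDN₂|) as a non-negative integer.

First date → JDN 2292708; second date → JDN 2292737.
The interval is |2292708 − 2292737| = 29 days.

29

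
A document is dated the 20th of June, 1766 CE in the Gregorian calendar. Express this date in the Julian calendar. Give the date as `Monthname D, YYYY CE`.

June 9, 1766 CE

For dates in this range the Gregorian date is 11 days ahead of the Julian.
20 June 1766 Gregorian − 11 days → 9 June 1766 Julian.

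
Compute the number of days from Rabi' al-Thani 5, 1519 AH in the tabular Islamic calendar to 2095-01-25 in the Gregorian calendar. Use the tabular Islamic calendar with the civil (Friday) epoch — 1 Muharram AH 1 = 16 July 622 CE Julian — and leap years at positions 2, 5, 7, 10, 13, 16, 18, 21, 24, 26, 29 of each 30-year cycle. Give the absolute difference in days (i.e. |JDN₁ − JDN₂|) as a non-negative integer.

194

JDN of the first date = 2486462.
JDN of the second date = 2486268.
|2486268 − 2486462| = 194.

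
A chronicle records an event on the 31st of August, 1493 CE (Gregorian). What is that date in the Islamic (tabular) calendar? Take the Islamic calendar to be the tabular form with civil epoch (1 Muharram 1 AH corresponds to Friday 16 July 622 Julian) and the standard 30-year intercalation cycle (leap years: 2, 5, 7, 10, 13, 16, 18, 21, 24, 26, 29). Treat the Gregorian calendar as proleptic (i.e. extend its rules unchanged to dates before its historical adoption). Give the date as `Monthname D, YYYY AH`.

Dhu al-Qa'dah 9, 898 AH

Both dates share Julian Day Number 2266610; in the tabular Islamic calendar that is 9 Dhu al-Qa'dah 898 AH.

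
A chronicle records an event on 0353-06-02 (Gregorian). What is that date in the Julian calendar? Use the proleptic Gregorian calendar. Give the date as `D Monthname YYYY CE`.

The Julian–Gregorian offset here is 1 day (Julian trailing).
2 June 353 Gregorian − 1 day → 1 June 353 Julian.

1 June 353 CE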